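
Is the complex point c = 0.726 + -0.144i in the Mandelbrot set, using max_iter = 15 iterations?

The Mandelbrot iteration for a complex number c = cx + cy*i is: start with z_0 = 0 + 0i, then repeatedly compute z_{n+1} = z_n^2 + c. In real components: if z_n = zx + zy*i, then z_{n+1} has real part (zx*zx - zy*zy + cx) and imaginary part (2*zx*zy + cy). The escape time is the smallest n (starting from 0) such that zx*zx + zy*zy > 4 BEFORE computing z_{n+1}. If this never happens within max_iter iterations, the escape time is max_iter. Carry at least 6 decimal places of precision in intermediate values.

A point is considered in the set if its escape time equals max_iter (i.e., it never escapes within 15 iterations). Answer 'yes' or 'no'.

z_0 = 0 + 0i, c = 0.7260 + -0.1440i
Iter 1: z = 0.7260 + -0.1440i, |z|^2 = 0.5478
Iter 2: z = 1.2323 + -0.3531i, |z|^2 = 1.6433
Iter 3: z = 2.1200 + -1.0142i, |z|^2 = 5.5231
Escaped at iteration 3

Answer: no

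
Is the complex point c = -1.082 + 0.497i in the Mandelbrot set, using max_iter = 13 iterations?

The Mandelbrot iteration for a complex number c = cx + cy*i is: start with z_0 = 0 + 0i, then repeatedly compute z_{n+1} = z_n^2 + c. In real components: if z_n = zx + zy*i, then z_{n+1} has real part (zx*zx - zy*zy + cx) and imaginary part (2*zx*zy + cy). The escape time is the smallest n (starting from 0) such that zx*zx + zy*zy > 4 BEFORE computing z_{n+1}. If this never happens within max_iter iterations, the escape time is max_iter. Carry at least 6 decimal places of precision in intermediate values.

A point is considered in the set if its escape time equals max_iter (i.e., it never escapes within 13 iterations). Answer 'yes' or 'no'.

z_0 = 0 + 0i, c = -1.0820 + 0.4970i
Iter 1: z = -1.0820 + 0.4970i, |z|^2 = 1.4177
Iter 2: z = -0.1583 + -0.5785i, |z|^2 = 0.3597
Iter 3: z = -1.3916 + 0.6801i, |z|^2 = 2.3992
Iter 4: z = 0.3920 + -1.3960i, |z|^2 = 2.1024
Iter 5: z = -2.8771 + -0.5975i, |z|^2 = 8.6347
Escaped at iteration 5

Answer: no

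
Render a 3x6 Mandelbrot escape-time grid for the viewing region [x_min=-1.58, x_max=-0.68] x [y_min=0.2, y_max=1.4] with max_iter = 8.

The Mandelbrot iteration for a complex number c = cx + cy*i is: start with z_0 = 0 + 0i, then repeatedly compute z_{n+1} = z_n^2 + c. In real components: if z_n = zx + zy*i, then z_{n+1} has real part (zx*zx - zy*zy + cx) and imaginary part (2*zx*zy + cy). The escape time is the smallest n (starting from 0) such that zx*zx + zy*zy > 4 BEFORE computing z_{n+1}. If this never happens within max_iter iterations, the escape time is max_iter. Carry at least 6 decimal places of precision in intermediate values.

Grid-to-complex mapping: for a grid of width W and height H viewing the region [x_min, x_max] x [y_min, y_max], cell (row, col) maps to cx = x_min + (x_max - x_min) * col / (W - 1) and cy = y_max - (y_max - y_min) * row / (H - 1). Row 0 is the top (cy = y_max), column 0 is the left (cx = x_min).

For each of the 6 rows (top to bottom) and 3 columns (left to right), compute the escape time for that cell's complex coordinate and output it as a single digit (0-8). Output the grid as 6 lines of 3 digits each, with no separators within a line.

Answer: 122
233
334
336
368
588

Derivation:
(row=0, col=0): c = -1.5800 + 1.4000i → escape time 1
(row=0, col=1): c = -1.1300 + 1.4000i → escape time 2
(row=0, col=2): c = -0.6800 + 1.4000i → escape time 2
(row=1, col=0): c = -1.5800 + 1.1600i → escape time 2
(row=1, col=1): c = -1.1300 + 1.1600i → escape time 3
(row=1, col=2): c = -0.6800 + 1.1600i → escape time 3
(row=2, col=0): c = -1.5800 + 0.9200i → escape time 3
(row=2, col=1): c = -1.1300 + 0.9200i → escape time 3
(row=2, col=2): c = -0.6800 + 0.9200i → escape time 4
(row=3, col=0): c = -1.5800 + 0.6800i → escape time 3
(row=3, col=1): c = -1.1300 + 0.6800i → escape time 3
(row=3, col=2): c = -0.6800 + 0.6800i → escape time 6
(row=4, col=0): c = -1.5800 + 0.4400i → escape time 3
(row=4, col=1): c = -1.1300 + 0.4400i → escape time 6
(row=4, col=2): c = -0.6800 + 0.4400i → escape time 8
(row=5, col=0): c = -1.5800 + 0.2000i → escape time 5
(row=5, col=1): c = -1.1300 + 0.2000i → escape time 8
(row=5, col=2): c = -0.6800 + 0.2000i → escape time 8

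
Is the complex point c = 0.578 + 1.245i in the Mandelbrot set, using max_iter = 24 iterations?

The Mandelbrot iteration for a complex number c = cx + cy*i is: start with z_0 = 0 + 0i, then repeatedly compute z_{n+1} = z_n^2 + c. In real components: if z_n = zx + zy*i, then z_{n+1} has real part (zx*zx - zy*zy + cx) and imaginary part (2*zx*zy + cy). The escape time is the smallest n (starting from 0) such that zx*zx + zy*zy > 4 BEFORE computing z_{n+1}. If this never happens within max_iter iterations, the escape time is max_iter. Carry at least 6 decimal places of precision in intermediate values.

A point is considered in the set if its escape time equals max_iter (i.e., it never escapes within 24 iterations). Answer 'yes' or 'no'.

z_0 = 0 + 0i, c = 0.5780 + 1.2450i
Iter 1: z = 0.5780 + 1.2450i, |z|^2 = 1.8841
Iter 2: z = -0.6379 + 2.6842i, |z|^2 = 7.6120
Escaped at iteration 2

Answer: no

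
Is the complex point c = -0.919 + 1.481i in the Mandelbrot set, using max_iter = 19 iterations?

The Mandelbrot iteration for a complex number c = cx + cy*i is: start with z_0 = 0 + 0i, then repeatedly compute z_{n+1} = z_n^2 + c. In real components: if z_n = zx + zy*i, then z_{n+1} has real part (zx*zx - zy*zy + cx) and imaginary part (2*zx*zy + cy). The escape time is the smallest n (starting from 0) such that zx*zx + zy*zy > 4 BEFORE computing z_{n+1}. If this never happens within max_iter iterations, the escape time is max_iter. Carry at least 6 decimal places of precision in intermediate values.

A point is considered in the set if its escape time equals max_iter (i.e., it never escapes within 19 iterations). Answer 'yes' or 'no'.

Answer: no

Derivation:
z_0 = 0 + 0i, c = -0.9190 + 1.4810i
Iter 1: z = -0.9190 + 1.4810i, |z|^2 = 3.0379
Iter 2: z = -2.2678 + -1.2411i, |z|^2 = 6.6832
Escaped at iteration 2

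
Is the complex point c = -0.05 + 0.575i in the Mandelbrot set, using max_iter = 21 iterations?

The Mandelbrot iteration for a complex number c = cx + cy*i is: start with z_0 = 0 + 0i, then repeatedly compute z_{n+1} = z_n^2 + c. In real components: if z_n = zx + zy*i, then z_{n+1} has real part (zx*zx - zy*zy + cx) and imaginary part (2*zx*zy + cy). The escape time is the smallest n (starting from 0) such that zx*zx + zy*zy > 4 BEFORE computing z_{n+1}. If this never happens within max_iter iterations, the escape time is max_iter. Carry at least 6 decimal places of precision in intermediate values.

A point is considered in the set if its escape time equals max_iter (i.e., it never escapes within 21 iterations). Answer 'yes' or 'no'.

Answer: yes

Derivation:
z_0 = 0 + 0i, c = -0.0500 + 0.5750i
Iter 1: z = -0.0500 + 0.5750i, |z|^2 = 0.3331
Iter 2: z = -0.3781 + 0.5175i, |z|^2 = 0.4108
Iter 3: z = -0.1748 + 0.1836i, |z|^2 = 0.0643
Iter 4: z = -0.0532 + 0.5108i, |z|^2 = 0.2637
Iter 5: z = -0.3081 + 0.5207i, |z|^2 = 0.3660
Iter 6: z = -0.2262 + 0.2542i, |z|^2 = 0.1158
Iter 7: z = -0.0634 + 0.4600i, |z|^2 = 0.2156
Iter 8: z = -0.2576 + 0.5166i, |z|^2 = 0.3333
Iter 9: z = -0.2506 + 0.3088i, |z|^2 = 0.1582
Iter 10: z = -0.0826 + 0.4202i, |z|^2 = 0.1834
Iter 11: z = -0.2198 + 0.5056i, |z|^2 = 0.3039
Iter 12: z = -0.2573 + 0.3528i, |z|^2 = 0.1907
Iter 13: z = -0.1082 + 0.3935i, |z|^2 = 0.1665
Iter 14: z = -0.1931 + 0.4898i, |z|^2 = 0.2772
Iter 15: z = -0.2526 + 0.3858i, |z|^2 = 0.2127
Iter 16: z = -0.1350 + 0.3800i, |z|^2 = 0.1627
Iter 17: z = -0.1762 + 0.4724i, |z|^2 = 0.2542
Iter 18: z = -0.2421 + 0.4085i, |z|^2 = 0.2255
Iter 19: z = -0.1583 + 0.3772i, |z|^2 = 0.1673
Iter 20: z = -0.1672 + 0.4556i, |z|^2 = 0.2355
Did not escape in 21 iterations → in set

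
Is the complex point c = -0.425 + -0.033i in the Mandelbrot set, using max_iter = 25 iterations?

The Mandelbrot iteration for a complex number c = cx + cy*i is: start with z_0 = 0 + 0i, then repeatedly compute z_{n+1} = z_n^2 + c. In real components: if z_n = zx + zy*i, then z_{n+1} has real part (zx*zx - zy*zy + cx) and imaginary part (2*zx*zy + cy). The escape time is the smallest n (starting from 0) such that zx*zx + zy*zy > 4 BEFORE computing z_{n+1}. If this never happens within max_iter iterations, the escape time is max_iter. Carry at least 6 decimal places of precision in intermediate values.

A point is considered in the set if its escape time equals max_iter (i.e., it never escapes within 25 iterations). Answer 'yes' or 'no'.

z_0 = 0 + 0i, c = -0.4250 + -0.0330i
Iter 1: z = -0.4250 + -0.0330i, |z|^2 = 0.1817
Iter 2: z = -0.2455 + -0.0049i, |z|^2 = 0.0603
Iter 3: z = -0.3648 + -0.0306i, |z|^2 = 0.1340
Iter 4: z = -0.2929 + -0.0107i, |z|^2 = 0.0859
Iter 5: z = -0.3393 + -0.0267i, |z|^2 = 0.1159
Iter 6: z = -0.3106 + -0.0149i, |z|^2 = 0.0967
Iter 7: z = -0.3288 + -0.0238i, |z|^2 = 0.1087
Iter 8: z = -0.3175 + -0.0174i, |z|^2 = 0.1011
Iter 9: z = -0.3245 + -0.0220i, |z|^2 = 0.1058
Iter 10: z = -0.3202 + -0.0187i, |z|^2 = 0.1029
Iter 11: z = -0.3228 + -0.0210i, |z|^2 = 0.1047
Iter 12: z = -0.3212 + -0.0194i, |z|^2 = 0.1036
Iter 13: z = -0.3222 + -0.0205i, |z|^2 = 0.1042
Iter 14: z = -0.3216 + -0.0198i, |z|^2 = 0.1038
Iter 15: z = -0.3220 + -0.0203i, |z|^2 = 0.1041
Iter 16: z = -0.3218 + -0.0199i, |z|^2 = 0.1039
Iter 17: z = -0.3219 + -0.0202i, |z|^2 = 0.1040
Iter 18: z = -0.3218 + -0.0200i, |z|^2 = 0.1040
Iter 19: z = -0.3218 + -0.0201i, |z|^2 = 0.1040
Iter 20: z = -0.3218 + -0.0201i, |z|^2 = 0.1040
Iter 21: z = -0.3218 + -0.0201i, |z|^2 = 0.1040
Iter 22: z = -0.3218 + -0.0201i, |z|^2 = 0.1040
Iter 23: z = -0.3218 + -0.0201i, |z|^2 = 0.1040
Iter 24: z = -0.3218 + -0.0201i, |z|^2 = 0.1040
Did not escape in 25 iterations → in set

Answer: yes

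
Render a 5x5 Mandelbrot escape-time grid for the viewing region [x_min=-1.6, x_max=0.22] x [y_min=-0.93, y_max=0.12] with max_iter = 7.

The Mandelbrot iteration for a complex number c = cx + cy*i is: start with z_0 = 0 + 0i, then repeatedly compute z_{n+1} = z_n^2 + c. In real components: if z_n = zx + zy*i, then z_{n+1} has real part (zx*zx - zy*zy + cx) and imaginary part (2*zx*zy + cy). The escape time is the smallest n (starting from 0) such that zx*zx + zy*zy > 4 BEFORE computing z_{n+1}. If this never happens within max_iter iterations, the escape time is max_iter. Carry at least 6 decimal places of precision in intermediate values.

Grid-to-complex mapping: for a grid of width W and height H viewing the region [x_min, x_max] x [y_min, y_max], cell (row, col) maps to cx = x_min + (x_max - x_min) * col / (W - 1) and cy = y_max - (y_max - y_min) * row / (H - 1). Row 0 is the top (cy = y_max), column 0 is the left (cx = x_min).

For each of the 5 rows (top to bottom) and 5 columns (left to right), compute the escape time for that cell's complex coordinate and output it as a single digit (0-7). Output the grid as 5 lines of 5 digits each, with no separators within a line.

(row=0, col=0): c = -1.6000 + 0.1200i → escape time 6
(row=0, col=1): c = -1.1450 + 0.1200i → escape time 7
(row=0, col=2): c = -0.6900 + 0.1200i → escape time 7
(row=0, col=3): c = -0.2350 + 0.1200i → escape time 7
(row=0, col=4): c = 0.2200 + 0.1200i → escape time 7
(row=1, col=0): c = -1.6000 + -0.1425i → escape time 5
(row=1, col=1): c = -1.1450 + -0.1425i → escape time 7
(row=1, col=2): c = -0.6900 + -0.1425i → escape time 7
(row=1, col=3): c = -0.2350 + -0.1425i → escape time 7
(row=1, col=4): c = 0.2200 + -0.1425i → escape time 7
(row=2, col=0): c = -1.6000 + -0.4050i → escape time 3
(row=2, col=1): c = -1.1450 + -0.4050i → escape time 7
(row=2, col=2): c = -0.6900 + -0.4050i → escape time 7
(row=2, col=3): c = -0.2350 + -0.4050i → escape time 7
(row=2, col=4): c = 0.2200 + -0.4050i → escape time 7
(row=3, col=0): c = -1.6000 + -0.6675i → escape time 3
(row=3, col=1): c = -1.1450 + -0.6675i → escape time 3
(row=3, col=2): c = -0.6900 + -0.6675i → escape time 6
(row=3, col=3): c = -0.2350 + -0.6675i → escape time 7
(row=3, col=4): c = 0.2200 + -0.6675i → escape time 7
(row=4, col=0): c = -1.6000 + -0.9300i → escape time 2
(row=4, col=1): c = -1.1450 + -0.9300i → escape time 3
(row=4, col=2): c = -0.6900 + -0.9300i → escape time 4
(row=4, col=3): c = -0.2350 + -0.9300i → escape time 7
(row=4, col=4): c = 0.2200 + -0.9300i → escape time 4

Answer: 67777
57777
37777
33677
23474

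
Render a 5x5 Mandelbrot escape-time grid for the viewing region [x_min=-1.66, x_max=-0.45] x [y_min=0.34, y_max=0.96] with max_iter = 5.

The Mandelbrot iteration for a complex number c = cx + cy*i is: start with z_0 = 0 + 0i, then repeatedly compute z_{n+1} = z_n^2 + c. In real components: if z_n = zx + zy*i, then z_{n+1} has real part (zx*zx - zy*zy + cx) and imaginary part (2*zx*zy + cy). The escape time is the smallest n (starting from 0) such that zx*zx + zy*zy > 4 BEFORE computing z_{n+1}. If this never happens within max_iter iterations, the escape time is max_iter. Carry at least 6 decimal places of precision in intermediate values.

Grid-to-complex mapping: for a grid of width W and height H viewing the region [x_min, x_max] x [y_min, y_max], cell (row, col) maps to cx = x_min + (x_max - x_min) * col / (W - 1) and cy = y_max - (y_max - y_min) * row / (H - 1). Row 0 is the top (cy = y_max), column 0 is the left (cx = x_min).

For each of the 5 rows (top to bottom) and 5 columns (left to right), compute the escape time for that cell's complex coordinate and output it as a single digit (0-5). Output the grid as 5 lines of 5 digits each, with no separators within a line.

(row=0, col=0): c = -1.6600 + 0.9600i → escape time 2
(row=0, col=1): c = -1.3575 + 0.9600i → escape time 3
(row=0, col=2): c = -1.0550 + 0.9600i → escape time 3
(row=0, col=3): c = -0.7525 + 0.9600i → escape time 3
(row=0, col=4): c = -0.4500 + 0.9600i → escape time 4
(row=1, col=0): c = -1.6600 + 0.8050i → escape time 3
(row=1, col=1): c = -1.3575 + 0.8050i → escape time 3
(row=1, col=2): c = -1.0550 + 0.8050i → escape time 3
(row=1, col=3): c = -0.7525 + 0.8050i → escape time 4
(row=1, col=4): c = -0.4500 + 0.8050i → escape time 5
(row=2, col=0): c = -1.6600 + 0.6500i → escape time 3
(row=2, col=1): c = -1.3575 + 0.6500i → escape time 3
(row=2, col=2): c = -1.0550 + 0.6500i → escape time 4
(row=2, col=3): c = -0.7525 + 0.6500i → escape time 5
(row=2, col=4): c = -0.4500 + 0.6500i → escape time 5
(row=3, col=0): c = -1.6600 + 0.4950i → escape time 3
(row=3, col=1): c = -1.3575 + 0.4950i → escape time 3
(row=3, col=2): c = -1.0550 + 0.4950i → escape time 5
(row=3, col=3): c = -0.7525 + 0.4950i → escape time 5
(row=3, col=4): c = -0.4500 + 0.4950i → escape time 5
(row=4, col=0): c = -1.6600 + 0.3400i → escape time 4
(row=4, col=1): c = -1.3575 + 0.3400i → escape time 5
(row=4, col=2): c = -1.0550 + 0.3400i → escape time 5
(row=4, col=3): c = -0.7525 + 0.3400i → escape time 5
(row=4, col=4): c = -0.4500 + 0.3400i → escape time 5

Answer: 23334
33345
33455
33555
45555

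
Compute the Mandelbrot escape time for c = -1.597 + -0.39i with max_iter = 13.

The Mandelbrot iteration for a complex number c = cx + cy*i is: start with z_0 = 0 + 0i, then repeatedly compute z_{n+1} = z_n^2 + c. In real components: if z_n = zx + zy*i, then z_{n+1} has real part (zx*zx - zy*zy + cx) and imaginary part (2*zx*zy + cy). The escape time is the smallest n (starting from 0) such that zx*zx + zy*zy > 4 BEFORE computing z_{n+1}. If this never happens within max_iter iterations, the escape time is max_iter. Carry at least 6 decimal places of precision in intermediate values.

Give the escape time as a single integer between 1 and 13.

z_0 = 0 + 0i, c = -1.5970 + -0.3900i
Iter 1: z = -1.5970 + -0.3900i, |z|^2 = 2.7025
Iter 2: z = 0.8013 + 0.8557i, |z|^2 = 1.3743
Iter 3: z = -1.6871 + 0.9813i, |z|^2 = 3.8091
Iter 4: z = 0.2862 + -3.7010i, |z|^2 = 13.7794
Escaped at iteration 4

Answer: 4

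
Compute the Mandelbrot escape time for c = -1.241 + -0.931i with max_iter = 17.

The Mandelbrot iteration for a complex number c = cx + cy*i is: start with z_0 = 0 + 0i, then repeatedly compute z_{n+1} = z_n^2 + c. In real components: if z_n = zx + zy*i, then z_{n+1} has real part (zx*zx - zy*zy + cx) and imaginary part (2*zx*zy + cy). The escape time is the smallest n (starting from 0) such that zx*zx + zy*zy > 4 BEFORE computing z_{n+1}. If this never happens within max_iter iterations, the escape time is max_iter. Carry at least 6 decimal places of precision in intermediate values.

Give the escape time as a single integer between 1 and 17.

z_0 = 0 + 0i, c = -1.2410 + -0.9310i
Iter 1: z = -1.2410 + -0.9310i, |z|^2 = 2.4068
Iter 2: z = -0.5677 + 1.3797i, |z|^2 = 2.2259
Iter 3: z = -2.8224 + -2.4975i, |z|^2 = 14.2036
Escaped at iteration 3

Answer: 3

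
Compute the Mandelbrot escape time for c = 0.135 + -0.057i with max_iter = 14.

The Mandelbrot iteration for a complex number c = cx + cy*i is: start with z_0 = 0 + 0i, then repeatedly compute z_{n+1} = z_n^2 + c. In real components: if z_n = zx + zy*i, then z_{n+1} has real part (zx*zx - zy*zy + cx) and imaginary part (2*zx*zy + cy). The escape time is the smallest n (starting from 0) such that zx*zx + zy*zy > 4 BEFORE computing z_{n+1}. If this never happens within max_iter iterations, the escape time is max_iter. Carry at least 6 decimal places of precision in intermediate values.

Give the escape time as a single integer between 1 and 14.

z_0 = 0 + 0i, c = 0.1350 + -0.0570i
Iter 1: z = 0.1350 + -0.0570i, |z|^2 = 0.0215
Iter 2: z = 0.1500 + -0.0724i, |z|^2 = 0.0277
Iter 3: z = 0.1523 + -0.0787i, |z|^2 = 0.0294
Iter 4: z = 0.1520 + -0.0810i, |z|^2 = 0.0297
Iter 5: z = 0.1515 + -0.0816i, |z|^2 = 0.0296
Iter 6: z = 0.1513 + -0.0817i, |z|^2 = 0.0296
Iter 7: z = 0.1512 + -0.0817i, |z|^2 = 0.0295
Iter 8: z = 0.1512 + -0.0817i, |z|^2 = 0.0295
Iter 9: z = 0.1512 + -0.0817i, |z|^2 = 0.0295
Iter 10: z = 0.1512 + -0.0817i, |z|^2 = 0.0295
Iter 11: z = 0.1512 + -0.0817i, |z|^2 = 0.0295
Iter 12: z = 0.1512 + -0.0817i, |z|^2 = 0.0295
Iter 13: z = 0.1512 + -0.0817i, |z|^2 = 0.0295

Answer: 14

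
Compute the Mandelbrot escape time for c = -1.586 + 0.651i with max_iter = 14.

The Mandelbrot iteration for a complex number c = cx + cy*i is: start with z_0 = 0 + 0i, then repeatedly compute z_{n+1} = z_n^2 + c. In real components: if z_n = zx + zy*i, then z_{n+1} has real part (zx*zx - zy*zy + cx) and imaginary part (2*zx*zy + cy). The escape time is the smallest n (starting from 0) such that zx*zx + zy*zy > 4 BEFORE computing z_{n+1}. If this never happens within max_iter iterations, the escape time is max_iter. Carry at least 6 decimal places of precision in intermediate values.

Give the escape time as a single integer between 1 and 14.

Answer: 3

Derivation:
z_0 = 0 + 0i, c = -1.5860 + 0.6510i
Iter 1: z = -1.5860 + 0.6510i, |z|^2 = 2.9392
Iter 2: z = 0.5056 + -1.4140i, |z|^2 = 2.2549
Iter 3: z = -3.3297 + -0.7788i, |z|^2 = 11.6934
Escaped at iteration 3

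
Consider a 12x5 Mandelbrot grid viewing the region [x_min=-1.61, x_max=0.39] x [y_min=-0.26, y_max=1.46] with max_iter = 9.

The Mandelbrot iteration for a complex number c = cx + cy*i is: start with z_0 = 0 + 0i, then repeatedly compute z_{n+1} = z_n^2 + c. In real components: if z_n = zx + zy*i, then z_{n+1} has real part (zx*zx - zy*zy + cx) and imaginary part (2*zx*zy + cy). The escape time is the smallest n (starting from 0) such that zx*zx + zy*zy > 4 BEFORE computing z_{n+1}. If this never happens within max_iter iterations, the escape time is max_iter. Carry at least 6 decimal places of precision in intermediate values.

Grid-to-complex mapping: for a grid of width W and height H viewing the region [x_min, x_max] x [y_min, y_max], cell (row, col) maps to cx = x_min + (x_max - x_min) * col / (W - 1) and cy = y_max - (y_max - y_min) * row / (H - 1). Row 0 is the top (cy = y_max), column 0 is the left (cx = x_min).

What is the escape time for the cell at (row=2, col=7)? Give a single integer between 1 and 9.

z_0 = 0 + 0i, c = -0.3373 + 0.6000i
Iter 1: z = -0.3373 + 0.6000i, |z|^2 = 0.4738
Iter 2: z = -0.5835 + 0.1953i, |z|^2 = 0.3786
Iter 3: z = -0.0349 + 0.3721i, |z|^2 = 0.1397
Iter 4: z = -0.4745 + 0.5740i, |z|^2 = 0.5547
Iter 5: z = -0.4416 + 0.0552i, |z|^2 = 0.1981
Iter 6: z = -0.1453 + 0.5512i, |z|^2 = 0.3250
Iter 7: z = -0.6200 + 0.4398i, |z|^2 = 0.5778
Iter 8: z = -0.1463 + 0.0546i, |z|^2 = 0.0244

Answer: 9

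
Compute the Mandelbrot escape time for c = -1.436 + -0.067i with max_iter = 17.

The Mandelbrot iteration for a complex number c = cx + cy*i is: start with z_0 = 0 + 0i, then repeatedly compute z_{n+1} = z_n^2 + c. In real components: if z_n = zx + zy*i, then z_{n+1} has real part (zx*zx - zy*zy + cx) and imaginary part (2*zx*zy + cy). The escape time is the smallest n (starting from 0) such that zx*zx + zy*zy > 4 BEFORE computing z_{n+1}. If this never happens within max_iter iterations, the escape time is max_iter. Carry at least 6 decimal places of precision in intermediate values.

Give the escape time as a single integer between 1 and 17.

Answer: 9

Derivation:
z_0 = 0 + 0i, c = -1.4360 + -0.0670i
Iter 1: z = -1.4360 + -0.0670i, |z|^2 = 2.0666
Iter 2: z = 0.6216 + 0.1254i, |z|^2 = 0.4021
Iter 3: z = -1.0653 + 0.0889i, |z|^2 = 1.1428
Iter 4: z = -0.3090 + -0.2565i, |z|^2 = 0.1612
Iter 5: z = -1.4063 + 0.0915i, |z|^2 = 1.9861
Iter 6: z = 0.5334 + -0.3243i, |z|^2 = 0.3897
Iter 7: z = -1.2567 + -0.4130i, |z|^2 = 1.7498
Iter 8: z = -0.0272 + 0.9709i, |z|^2 = 0.9435
Iter 9: z = -2.3780 + -0.1199i, |z|^2 = 5.6692
Escaped at iteration 9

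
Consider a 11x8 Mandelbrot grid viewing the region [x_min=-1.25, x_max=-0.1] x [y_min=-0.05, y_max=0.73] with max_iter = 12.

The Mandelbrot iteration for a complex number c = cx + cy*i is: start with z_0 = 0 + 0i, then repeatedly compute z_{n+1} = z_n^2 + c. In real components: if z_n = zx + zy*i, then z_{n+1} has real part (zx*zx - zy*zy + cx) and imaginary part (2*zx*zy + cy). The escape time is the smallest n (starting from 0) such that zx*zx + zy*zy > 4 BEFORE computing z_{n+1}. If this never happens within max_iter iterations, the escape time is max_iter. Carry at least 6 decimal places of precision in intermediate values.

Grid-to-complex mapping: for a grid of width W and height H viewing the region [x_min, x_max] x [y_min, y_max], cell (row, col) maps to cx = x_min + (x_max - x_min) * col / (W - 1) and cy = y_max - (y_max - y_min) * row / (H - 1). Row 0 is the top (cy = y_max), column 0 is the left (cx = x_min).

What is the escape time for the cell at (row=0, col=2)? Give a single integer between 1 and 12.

z_0 = 0 + 0i, c = -1.0200 + 0.7300i
Iter 1: z = -1.0200 + 0.7300i, |z|^2 = 1.5733
Iter 2: z = -0.5125 + -0.7592i, |z|^2 = 0.8390
Iter 3: z = -1.3337 + 1.5082i, |z|^2 = 4.0534
Escaped at iteration 3

Answer: 3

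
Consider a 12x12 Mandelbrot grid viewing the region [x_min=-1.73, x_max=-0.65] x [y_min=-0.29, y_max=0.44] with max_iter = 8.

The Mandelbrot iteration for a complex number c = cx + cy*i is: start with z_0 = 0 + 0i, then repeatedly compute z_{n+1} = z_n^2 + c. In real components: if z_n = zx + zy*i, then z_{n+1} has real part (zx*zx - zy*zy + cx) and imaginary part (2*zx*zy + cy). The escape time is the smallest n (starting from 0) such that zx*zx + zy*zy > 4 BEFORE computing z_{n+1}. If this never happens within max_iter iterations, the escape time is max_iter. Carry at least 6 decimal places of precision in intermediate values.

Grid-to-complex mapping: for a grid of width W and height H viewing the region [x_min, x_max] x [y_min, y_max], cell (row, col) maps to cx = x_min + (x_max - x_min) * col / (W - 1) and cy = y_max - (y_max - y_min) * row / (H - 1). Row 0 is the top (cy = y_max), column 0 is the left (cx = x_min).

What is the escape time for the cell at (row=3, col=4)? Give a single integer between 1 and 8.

z_0 = 0 + 0i, c = -1.3373 + 0.2409i
Iter 1: z = -1.3373 + 0.2409i, |z|^2 = 1.8463
Iter 2: z = 0.3930 + -0.4034i, |z|^2 = 0.3172
Iter 3: z = -1.3456 + -0.0762i, |z|^2 = 1.8164
Iter 4: z = 0.4675 + 0.4459i, |z|^2 = 0.4174
Iter 5: z = -1.3175 + 0.6578i, |z|^2 = 2.1686
Iter 6: z = -0.0341 + -1.4924i, |z|^2 = 2.2285
Iter 7: z = -3.5635 + 0.3427i, |z|^2 = 12.8159
Escaped at iteration 7

Answer: 7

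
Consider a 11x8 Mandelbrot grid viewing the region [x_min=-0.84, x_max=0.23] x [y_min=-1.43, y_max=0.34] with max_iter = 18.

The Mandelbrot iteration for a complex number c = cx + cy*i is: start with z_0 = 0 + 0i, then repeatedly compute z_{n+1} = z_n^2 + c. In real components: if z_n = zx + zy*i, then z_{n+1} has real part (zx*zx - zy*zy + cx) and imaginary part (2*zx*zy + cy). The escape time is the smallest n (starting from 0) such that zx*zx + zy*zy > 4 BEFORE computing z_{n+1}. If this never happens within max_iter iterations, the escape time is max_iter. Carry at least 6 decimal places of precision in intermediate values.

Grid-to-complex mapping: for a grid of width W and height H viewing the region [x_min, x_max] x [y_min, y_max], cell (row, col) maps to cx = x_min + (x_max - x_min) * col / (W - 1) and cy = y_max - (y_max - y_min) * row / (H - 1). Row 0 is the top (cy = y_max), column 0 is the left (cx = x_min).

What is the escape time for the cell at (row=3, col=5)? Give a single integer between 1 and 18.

z_0 = 0 + 0i, c = -0.3050 + -0.4186i
Iter 1: z = -0.3050 + -0.4186i, |z|^2 = 0.2682
Iter 2: z = -0.3872 + -0.1632i, |z|^2 = 0.1766
Iter 3: z = -0.1817 + -0.2922i, |z|^2 = 0.1184
Iter 4: z = -0.3573 + -0.3124i, |z|^2 = 0.2253
Iter 5: z = -0.2749 + -0.1953i, |z|^2 = 0.1137
Iter 6: z = -0.2676 + -0.3112i, |z|^2 = 0.1684
Iter 7: z = -0.3302 + -0.2520i, |z|^2 = 0.1726
Iter 8: z = -0.2595 + -0.2521i, |z|^2 = 0.1309
Iter 9: z = -0.3012 + -0.2877i, |z|^2 = 0.1735
Iter 10: z = -0.2971 + -0.2452i, |z|^2 = 0.1484
Iter 11: z = -0.2769 + -0.2729i, |z|^2 = 0.1511
Iter 12: z = -0.3028 + -0.2675i, |z|^2 = 0.1632
Iter 13: z = -0.2848 + -0.2566i, |z|^2 = 0.1470
Iter 14: z = -0.2897 + -0.2724i, |z|^2 = 0.1581
Iter 15: z = -0.2953 + -0.2607i, |z|^2 = 0.1552
Iter 16: z = -0.2858 + -0.2646i, |z|^2 = 0.1517
Iter 17: z = -0.2933 + -0.2673i, |z|^2 = 0.1575

Answer: 18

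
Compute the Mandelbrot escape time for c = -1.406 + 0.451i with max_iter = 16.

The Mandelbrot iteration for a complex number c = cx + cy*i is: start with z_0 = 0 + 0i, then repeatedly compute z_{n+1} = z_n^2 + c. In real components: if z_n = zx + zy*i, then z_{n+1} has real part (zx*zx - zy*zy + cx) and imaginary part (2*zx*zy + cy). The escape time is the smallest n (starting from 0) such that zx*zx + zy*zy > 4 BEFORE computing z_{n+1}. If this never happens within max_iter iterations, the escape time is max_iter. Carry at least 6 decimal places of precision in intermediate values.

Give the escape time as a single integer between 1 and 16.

z_0 = 0 + 0i, c = -1.4060 + 0.4510i
Iter 1: z = -1.4060 + 0.4510i, |z|^2 = 2.1802
Iter 2: z = 0.3674 + -0.8172i, |z|^2 = 0.8028
Iter 3: z = -1.9388 + -0.1495i, |z|^2 = 3.7814
Iter 4: z = 2.3307 + 1.0309i, |z|^2 = 6.4948
Escaped at iteration 4

Answer: 4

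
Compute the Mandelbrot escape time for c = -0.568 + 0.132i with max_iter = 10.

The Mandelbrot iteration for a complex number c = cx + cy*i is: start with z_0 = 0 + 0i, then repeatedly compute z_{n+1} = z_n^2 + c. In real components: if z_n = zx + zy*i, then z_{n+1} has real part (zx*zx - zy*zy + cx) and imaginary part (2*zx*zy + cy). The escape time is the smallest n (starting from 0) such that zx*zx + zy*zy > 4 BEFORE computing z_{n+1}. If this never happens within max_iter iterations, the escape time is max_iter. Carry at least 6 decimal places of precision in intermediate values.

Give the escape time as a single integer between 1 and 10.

z_0 = 0 + 0i, c = -0.5680 + 0.1320i
Iter 1: z = -0.5680 + 0.1320i, |z|^2 = 0.3400
Iter 2: z = -0.2628 + -0.0180i, |z|^2 = 0.0694
Iter 3: z = -0.4993 + 0.1414i, |z|^2 = 0.2693
Iter 4: z = -0.3387 + -0.0092i, |z|^2 = 0.1148
Iter 5: z = -0.4533 + 0.1383i, |z|^2 = 0.2246
Iter 6: z = -0.3816 + 0.0067i, |z|^2 = 0.1457
Iter 7: z = -0.4224 + 0.1269i, |z|^2 = 0.1946
Iter 8: z = -0.4057 + 0.0248i, |z|^2 = 0.1652
Iter 9: z = -0.4040 + 0.1119i, |z|^2 = 0.1758

Answer: 10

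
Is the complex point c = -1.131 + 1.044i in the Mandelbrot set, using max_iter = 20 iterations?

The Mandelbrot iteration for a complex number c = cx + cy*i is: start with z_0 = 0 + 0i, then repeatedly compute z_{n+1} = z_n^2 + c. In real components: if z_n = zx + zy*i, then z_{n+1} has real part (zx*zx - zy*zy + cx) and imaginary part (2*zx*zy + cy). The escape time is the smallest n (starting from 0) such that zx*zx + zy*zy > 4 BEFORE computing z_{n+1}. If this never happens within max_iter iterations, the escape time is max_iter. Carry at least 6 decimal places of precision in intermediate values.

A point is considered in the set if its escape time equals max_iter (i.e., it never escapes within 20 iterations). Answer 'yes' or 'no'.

z_0 = 0 + 0i, c = -1.1310 + 1.0440i
Iter 1: z = -1.1310 + 1.0440i, |z|^2 = 2.3691
Iter 2: z = -0.9418 + -1.3175i, |z|^2 = 2.6228
Iter 3: z = -1.9799 + 3.5256i, |z|^2 = 16.3502
Escaped at iteration 3

Answer: no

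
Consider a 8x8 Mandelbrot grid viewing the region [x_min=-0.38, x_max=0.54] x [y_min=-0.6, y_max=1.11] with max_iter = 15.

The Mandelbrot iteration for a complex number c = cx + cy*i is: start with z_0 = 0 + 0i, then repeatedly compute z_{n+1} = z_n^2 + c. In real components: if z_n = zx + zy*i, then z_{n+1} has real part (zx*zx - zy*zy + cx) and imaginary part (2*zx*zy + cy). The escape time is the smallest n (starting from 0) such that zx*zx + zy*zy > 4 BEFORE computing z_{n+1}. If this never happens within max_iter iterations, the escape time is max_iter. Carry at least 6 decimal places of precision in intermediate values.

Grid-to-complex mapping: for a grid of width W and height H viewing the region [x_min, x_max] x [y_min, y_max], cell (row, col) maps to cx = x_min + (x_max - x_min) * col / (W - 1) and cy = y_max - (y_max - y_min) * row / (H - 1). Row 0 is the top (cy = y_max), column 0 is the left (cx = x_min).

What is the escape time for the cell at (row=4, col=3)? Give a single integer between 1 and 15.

z_0 = 0 + 0i, c = 0.0143 + 0.1329i
Iter 1: z = 0.0143 + 0.1329i, |z|^2 = 0.0179
Iter 2: z = -0.0032 + 0.1367i, |z|^2 = 0.0187
Iter 3: z = -0.0044 + 0.1320i, |z|^2 = 0.0174
Iter 4: z = -0.0031 + 0.1317i, |z|^2 = 0.0174
Iter 5: z = -0.0030 + 0.1320i, |z|^2 = 0.0174
Iter 6: z = -0.0031 + 0.1321i, |z|^2 = 0.0174
Iter 7: z = -0.0031 + 0.1320i, |z|^2 = 0.0174
Iter 8: z = -0.0031 + 0.1320i, |z|^2 = 0.0174
Iter 9: z = -0.0031 + 0.1320i, |z|^2 = 0.0174
Iter 10: z = -0.0031 + 0.1320i, |z|^2 = 0.0174
Iter 11: z = -0.0031 + 0.1320i, |z|^2 = 0.0174
Iter 12: z = -0.0031 + 0.1320i, |z|^2 = 0.0174
Iter 13: z = -0.0031 + 0.1320i, |z|^2 = 0.0174
Iter 14: z = -0.0031 + 0.1320i, |z|^2 = 0.0174

Answer: 15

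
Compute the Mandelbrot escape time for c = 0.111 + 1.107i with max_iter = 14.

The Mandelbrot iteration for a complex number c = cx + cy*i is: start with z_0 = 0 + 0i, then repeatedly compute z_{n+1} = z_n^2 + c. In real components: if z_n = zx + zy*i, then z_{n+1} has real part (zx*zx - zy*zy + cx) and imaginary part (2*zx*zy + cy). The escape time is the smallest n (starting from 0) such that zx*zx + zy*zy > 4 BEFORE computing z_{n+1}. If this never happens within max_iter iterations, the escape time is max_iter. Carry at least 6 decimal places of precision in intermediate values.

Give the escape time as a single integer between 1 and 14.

z_0 = 0 + 0i, c = 0.1110 + 1.1070i
Iter 1: z = 0.1110 + 1.1070i, |z|^2 = 1.2378
Iter 2: z = -1.1021 + 1.3528i, |z|^2 = 3.0446
Iter 3: z = -0.5043 + -1.8748i, |z|^2 = 3.7692
Iter 4: z = -3.1497 + 2.9978i, |z|^2 = 18.9070
Escaped at iteration 4

Answer: 4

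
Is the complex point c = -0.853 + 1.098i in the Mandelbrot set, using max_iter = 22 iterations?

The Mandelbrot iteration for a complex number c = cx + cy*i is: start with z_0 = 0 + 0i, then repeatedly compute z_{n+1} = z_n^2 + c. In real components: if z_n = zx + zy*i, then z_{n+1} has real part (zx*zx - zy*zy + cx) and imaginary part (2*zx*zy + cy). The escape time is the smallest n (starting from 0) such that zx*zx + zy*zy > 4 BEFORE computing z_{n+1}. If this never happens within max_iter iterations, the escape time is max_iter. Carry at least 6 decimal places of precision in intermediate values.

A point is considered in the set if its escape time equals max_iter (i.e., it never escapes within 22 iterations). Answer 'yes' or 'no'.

z_0 = 0 + 0i, c = -0.8530 + 1.0980i
Iter 1: z = -0.8530 + 1.0980i, |z|^2 = 1.9332
Iter 2: z = -1.3310 + -0.7752i, |z|^2 = 2.3725
Iter 3: z = 0.3176 + 3.1615i, |z|^2 = 10.0962
Escaped at iteration 3

Answer: no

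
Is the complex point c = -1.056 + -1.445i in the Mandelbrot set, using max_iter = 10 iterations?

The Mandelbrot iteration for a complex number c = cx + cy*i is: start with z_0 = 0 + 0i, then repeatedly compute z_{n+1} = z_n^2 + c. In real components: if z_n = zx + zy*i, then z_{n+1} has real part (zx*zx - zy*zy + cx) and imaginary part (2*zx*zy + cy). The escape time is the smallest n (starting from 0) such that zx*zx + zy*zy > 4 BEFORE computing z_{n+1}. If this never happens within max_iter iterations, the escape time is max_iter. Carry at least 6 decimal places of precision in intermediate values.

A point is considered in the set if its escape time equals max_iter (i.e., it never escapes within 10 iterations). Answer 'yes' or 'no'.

z_0 = 0 + 0i, c = -1.0560 + -1.4450i
Iter 1: z = -1.0560 + -1.4450i, |z|^2 = 3.2032
Iter 2: z = -2.0289 + 1.6068i, |z|^2 = 6.6983
Escaped at iteration 2

Answer: no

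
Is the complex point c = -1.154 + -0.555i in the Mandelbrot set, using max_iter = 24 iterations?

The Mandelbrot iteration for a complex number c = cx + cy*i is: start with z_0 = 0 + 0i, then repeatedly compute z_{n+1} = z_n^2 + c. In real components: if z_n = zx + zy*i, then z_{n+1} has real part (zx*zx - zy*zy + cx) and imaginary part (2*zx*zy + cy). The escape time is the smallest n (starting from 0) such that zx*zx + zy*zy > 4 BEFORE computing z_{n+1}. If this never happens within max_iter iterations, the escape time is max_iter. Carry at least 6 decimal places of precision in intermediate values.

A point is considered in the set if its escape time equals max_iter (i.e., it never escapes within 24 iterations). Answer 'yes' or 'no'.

Answer: no

Derivation:
z_0 = 0 + 0i, c = -1.1540 + -0.5550i
Iter 1: z = -1.1540 + -0.5550i, |z|^2 = 1.6397
Iter 2: z = -0.1303 + 0.7259i, |z|^2 = 0.5440
Iter 3: z = -1.6640 + -0.7442i, |z|^2 = 3.3227
Iter 4: z = 1.0611 + 1.9217i, |z|^2 = 4.8188
Escaped at iteration 4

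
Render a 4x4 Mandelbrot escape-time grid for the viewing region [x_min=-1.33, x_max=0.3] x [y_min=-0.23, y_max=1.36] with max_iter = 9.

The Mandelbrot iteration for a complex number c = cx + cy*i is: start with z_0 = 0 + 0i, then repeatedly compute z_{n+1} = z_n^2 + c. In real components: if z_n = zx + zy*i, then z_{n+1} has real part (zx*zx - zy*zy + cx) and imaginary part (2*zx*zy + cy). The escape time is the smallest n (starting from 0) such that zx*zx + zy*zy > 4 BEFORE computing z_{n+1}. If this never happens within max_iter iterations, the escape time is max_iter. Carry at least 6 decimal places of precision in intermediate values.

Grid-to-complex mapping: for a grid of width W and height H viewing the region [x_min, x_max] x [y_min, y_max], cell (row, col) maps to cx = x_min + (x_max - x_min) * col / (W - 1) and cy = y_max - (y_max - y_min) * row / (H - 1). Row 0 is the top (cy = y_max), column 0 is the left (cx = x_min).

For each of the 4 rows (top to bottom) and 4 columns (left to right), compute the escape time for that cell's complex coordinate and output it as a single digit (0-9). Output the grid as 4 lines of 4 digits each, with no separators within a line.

Answer: 2222
3494
6999
7999

Derivation:
(row=0, col=0): c = -1.3300 + 1.3600i → escape time 2
(row=0, col=1): c = -0.7867 + 1.3600i → escape time 2
(row=0, col=2): c = -0.2433 + 1.3600i → escape time 2
(row=0, col=3): c = 0.3000 + 1.3600i → escape time 2
(row=1, col=0): c = -1.3300 + 0.8300i → escape time 3
(row=1, col=1): c = -0.7867 + 0.8300i → escape time 4
(row=1, col=2): c = -0.2433 + 0.8300i → escape time 9
(row=1, col=3): c = 0.3000 + 0.8300i → escape time 4
(row=2, col=0): c = -1.3300 + 0.3000i → escape time 6
(row=2, col=1): c = -0.7867 + 0.3000i → escape time 9
(row=2, col=2): c = -0.2433 + 0.3000i → escape time 9
(row=2, col=3): c = 0.3000 + 0.3000i → escape time 9
(row=3, col=0): c = -1.3300 + -0.2300i → escape time 7
(row=3, col=1): c = -0.7867 + -0.2300i → escape time 9
(row=3, col=2): c = -0.2433 + -0.2300i → escape time 9
(row=3, col=3): c = 0.3000 + -0.2300i → escape time 9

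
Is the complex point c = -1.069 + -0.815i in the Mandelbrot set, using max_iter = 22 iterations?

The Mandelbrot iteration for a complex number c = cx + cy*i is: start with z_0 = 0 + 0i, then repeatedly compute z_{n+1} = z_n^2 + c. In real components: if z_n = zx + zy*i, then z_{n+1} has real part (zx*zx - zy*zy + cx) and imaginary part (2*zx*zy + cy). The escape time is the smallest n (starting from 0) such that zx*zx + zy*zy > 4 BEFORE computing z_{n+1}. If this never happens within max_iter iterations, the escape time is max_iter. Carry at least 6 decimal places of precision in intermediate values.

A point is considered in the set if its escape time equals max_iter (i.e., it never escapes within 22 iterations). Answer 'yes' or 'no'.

Answer: no

Derivation:
z_0 = 0 + 0i, c = -1.0690 + -0.8150i
Iter 1: z = -1.0690 + -0.8150i, |z|^2 = 1.8070
Iter 2: z = -0.5905 + 0.9275i, |z|^2 = 1.2088
Iter 3: z = -1.5806 + -1.9103i, |z|^2 = 6.1473
Escaped at iteration 3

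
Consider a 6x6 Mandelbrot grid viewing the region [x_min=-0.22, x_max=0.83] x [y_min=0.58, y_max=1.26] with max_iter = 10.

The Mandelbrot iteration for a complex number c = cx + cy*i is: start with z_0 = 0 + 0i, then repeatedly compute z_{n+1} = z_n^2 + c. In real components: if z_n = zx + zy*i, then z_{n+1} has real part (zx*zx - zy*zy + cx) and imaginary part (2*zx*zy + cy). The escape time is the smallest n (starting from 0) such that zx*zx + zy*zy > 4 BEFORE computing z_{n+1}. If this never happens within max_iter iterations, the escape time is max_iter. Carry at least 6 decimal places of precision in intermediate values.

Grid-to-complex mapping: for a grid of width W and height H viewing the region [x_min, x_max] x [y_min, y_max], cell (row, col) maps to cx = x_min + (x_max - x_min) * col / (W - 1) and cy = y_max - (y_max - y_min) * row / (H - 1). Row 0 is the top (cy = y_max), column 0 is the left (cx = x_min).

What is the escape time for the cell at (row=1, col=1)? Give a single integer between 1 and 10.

z_0 = 0 + 0i, c = -0.0100 + 1.1240i
Iter 1: z = -0.0100 + 1.1240i, |z|^2 = 1.2635
Iter 2: z = -1.2733 + 1.1015i, |z|^2 = 2.8346
Iter 3: z = 0.3979 + -1.6811i, |z|^2 = 2.9843
Iter 4: z = -2.6777 + -0.2138i, |z|^2 = 7.2158
Escaped at iteration 4

Answer: 4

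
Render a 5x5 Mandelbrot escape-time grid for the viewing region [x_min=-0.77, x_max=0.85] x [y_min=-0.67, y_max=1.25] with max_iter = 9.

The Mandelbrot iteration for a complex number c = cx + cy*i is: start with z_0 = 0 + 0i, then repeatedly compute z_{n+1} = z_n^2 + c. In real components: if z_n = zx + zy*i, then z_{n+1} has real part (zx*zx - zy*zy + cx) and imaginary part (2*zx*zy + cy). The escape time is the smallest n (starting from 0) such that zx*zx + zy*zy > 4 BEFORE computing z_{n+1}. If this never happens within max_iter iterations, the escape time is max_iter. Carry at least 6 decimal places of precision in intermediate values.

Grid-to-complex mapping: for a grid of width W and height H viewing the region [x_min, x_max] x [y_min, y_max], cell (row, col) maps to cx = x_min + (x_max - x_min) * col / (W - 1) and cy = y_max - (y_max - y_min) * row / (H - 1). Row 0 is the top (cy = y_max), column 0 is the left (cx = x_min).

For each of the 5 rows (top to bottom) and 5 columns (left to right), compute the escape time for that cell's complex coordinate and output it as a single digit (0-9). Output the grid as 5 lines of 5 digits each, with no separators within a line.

(row=0, col=0): c = -0.7700 + 1.2500i → escape time 3
(row=0, col=1): c = -0.3650 + 1.2500i → escape time 3
(row=0, col=2): c = 0.0400 + 1.2500i → escape time 2
(row=0, col=3): c = 0.4450 + 1.2500i → escape time 2
(row=0, col=4): c = 0.8500 + 1.2500i → escape time 2
(row=1, col=0): c = -0.7700 + 0.7700i → escape time 4
(row=1, col=1): c = -0.3650 + 0.7700i → escape time 7
(row=1, col=2): c = 0.0400 + 0.7700i → escape time 9
(row=1, col=3): c = 0.4450 + 0.7700i → escape time 4
(row=1, col=4): c = 0.8500 + 0.7700i → escape time 2
(row=2, col=0): c = -0.7700 + 0.2900i → escape time 9
(row=2, col=1): c = -0.3650 + 0.2900i → escape time 9
(row=2, col=2): c = 0.0400 + 0.2900i → escape time 9
(row=2, col=3): c = 0.4450 + 0.2900i → escape time 8
(row=2, col=4): c = 0.8500 + 0.2900i → escape time 3
(row=3, col=0): c = -0.7700 + -0.1900i → escape time 9
(row=3, col=1): c = -0.3650 + -0.1900i → escape time 9
(row=3, col=2): c = 0.0400 + -0.1900i → escape time 9
(row=3, col=3): c = 0.4450 + -0.1900i → escape time 7
(row=3, col=4): c = 0.8500 + -0.1900i → escape time 3
(row=4, col=0): c = -0.7700 + -0.6700i → escape time 5
(row=4, col=1): c = -0.3650 + -0.6700i → escape time 9
(row=4, col=2): c = 0.0400 + -0.6700i → escape time 9
(row=4, col=3): c = 0.4450 + -0.6700i → escape time 5
(row=4, col=4): c = 0.8500 + -0.6700i → escape time 2

Answer: 33222
47942
99983
99973
59952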